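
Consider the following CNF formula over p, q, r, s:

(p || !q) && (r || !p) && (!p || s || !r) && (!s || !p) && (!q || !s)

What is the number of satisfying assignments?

The models are:
  p=F q=F r=F s=F
  p=F q=F r=F s=T
  p=F q=F r=T s=F
  p=F q=F r=T s=T
Count: 4.

4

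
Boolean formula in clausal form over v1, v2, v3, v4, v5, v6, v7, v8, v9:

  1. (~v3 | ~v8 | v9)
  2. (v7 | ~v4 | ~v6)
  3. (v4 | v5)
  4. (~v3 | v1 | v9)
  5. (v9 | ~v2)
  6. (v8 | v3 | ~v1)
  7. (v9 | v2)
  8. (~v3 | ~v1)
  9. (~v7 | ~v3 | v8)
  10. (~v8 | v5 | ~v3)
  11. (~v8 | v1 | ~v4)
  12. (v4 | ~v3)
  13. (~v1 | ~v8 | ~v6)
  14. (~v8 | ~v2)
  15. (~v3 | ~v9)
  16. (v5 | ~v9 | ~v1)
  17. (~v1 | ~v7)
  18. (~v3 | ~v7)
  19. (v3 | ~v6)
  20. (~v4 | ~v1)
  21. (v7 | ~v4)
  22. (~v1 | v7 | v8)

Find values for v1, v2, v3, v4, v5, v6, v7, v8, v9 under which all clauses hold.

v1=0  v2=1  v3=0  v4=0  v5=1  v6=0  v7=0  v8=0  v9=1

v5 occurs only positively in the remaining clauses — set v5 = True.
Pure literal: v6 appears only negated; assign v6 = False.
Try v1 = False.
Set v2 = True and propagate.
  then v9 is forced to True.
  then v8 is forced to False.
  then v3 is forced to False.
The remaining clauses are satisfied by v4 = False, v7 = False.
Every clause has at least one true literal under this assignment.
Check each clause:
  1. (v9 | ~v3 | ~v8) — ~v8 is true.
  2. (~v6 | v7 | ~v4) — ~v6 is true.
  3. (v4 | v5) — v5 is true.
  4. (v9 | v1 | ~v3) — v9 is true.
  5. (v9 | ~v2) — v9 is true.
  6. (v3 | v8 | ~v1) — ~v1 is true.
  7. (v2 | v9) — v9 is true.
  8. (~v3 | ~v1) — ~v3 is true.
  9. (v8 | ~v7 | ~v3) — ~v7 is true.
  10. (v5 | ~v3 | ~v8) — ~v8 is true.
  11. (~v8 | ~v4 | v1) — ~v8 is true.
  12. (~v3 | v4) — ~v3 is true.
  13. (~v8 | ~v6 | ~v1) — ~v8 is true.
  14. (~v2 | ~v8) — ~v8 is true.
  15. (~v3 | ~v9) — ~v3 is true.
  16. (~v1 | v5 | ~v9) — v5 is true.
  17. (~v1 | ~v7) — ~v7 is true.
  18. (~v3 | ~v7) — ~v7 is true.
  19. (v3 | ~v6) — ~v6 is true.
  20. (~v1 | ~v4) — ~v4 is true.
  21. (v7 | ~v4) — ~v4 is true.
  22. (v7 | ~v1 | v8) — ~v1 is true.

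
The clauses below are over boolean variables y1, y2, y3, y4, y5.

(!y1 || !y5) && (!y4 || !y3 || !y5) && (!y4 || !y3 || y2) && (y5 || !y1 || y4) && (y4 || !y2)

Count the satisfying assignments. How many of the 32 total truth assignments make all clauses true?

12

Split on y4, then y5.
  y4=1, y5=1: remaining (y1,y2,y3) ∈ {(0,0,0); (0,1,0)} — 2.
  y4=1, y5=0: y1 free; 3 ways for (y2,y3) × 2^1 = 6.
  y4=0, y5=1: remaining (y1,y2,y3) ∈ {(0,0,0); (0,0,1)} — 2.
  y4=0, y5=0: remaining (y1,y2,y3) ∈ {(0,0,0); (0,0,1)} — 2.
Total: 2 + 6 + 2 + 2 = 12.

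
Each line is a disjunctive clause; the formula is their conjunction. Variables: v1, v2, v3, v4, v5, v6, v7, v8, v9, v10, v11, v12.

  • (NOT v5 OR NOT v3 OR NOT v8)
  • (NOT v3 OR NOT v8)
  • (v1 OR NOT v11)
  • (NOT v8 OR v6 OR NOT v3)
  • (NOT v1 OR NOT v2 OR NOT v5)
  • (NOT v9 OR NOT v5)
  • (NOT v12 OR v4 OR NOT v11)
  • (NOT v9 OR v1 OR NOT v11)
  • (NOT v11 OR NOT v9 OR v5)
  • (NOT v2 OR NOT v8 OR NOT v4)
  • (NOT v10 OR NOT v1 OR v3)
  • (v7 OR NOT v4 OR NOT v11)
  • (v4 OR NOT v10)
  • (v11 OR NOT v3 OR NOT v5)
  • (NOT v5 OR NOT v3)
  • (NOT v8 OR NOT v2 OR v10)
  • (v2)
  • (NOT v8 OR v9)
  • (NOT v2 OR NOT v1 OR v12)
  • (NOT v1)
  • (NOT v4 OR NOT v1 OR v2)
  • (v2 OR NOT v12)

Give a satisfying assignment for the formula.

v1 = F  v2 = T  v3 = F  v4 = F  v5 = T  v6 = T  v7 = F  v8 = F  v9 = F  v10 = F  v11 = F  v12 = F

(v2) is a unit clause, so v2 = True.
The clause (NOT v1) is unit: v1 must be False.
The clause (NOT v11) is unit: v11 must be False.
v3 occurs only negated in the remaining clauses — set v3 = False.
v6 occurs only positively in the remaining clauses — set v6 = True.
Branch on v4: take v4 = False.
  then v10 is forced to False.
  then v8 is forced to False.
Branch on v5: take v5 = True.
  then v9 is forced to False.
v7, v12 are now unconstrained; take v7 = False, v12 = False.
Check each clause:
  1. (NOT v5 OR NOT v3 OR NOT v8) — NOT v8 is true.
  2. (NOT v3 OR NOT v8) — NOT v8 is true.
  3. (v1 OR NOT v11) — NOT v11 is true.
  4. (NOT v8 OR v6 OR NOT v3) — NOT v8 is true.
  5. (NOT v5 OR NOT v1 OR NOT v2) — NOT v1 is true.
  6. (NOT v5 OR NOT v9) — NOT v9 is true.
  7. (NOT v12 OR v4 OR NOT v11) — NOT v11 is true.
  8. (NOT v9 OR v1 OR NOT v11) — NOT v11 is true.
  9. (NOT v11 OR NOT v9 OR v5) — NOT v11 is true.
  10. (NOT v8 OR NOT v4 OR NOT v2) — NOT v8 is true.
  11. (v3 OR NOT v10 OR NOT v1) — NOT v10 is true.
  12. (v7 OR NOT v4 OR NOT v11) — NOT v4 is true.
  13. (NOT v10 OR v4) — NOT v10 is true.
  14. (v11 OR NOT v5 OR NOT v3) — NOT v3 is true.
  15. (NOT v3 OR NOT v5) — NOT v3 is true.
  16. (v10 OR NOT v2 OR NOT v8) — NOT v8 is true.
  17. (v2) — v2 is true.
  18. (NOT v8 OR v9) — NOT v8 is true.
  19. (v12 OR NOT v1 OR NOT v2) — NOT v1 is true.
  20. (NOT v1) — NOT v1 is true.
  21. (NOT v1 OR v2 OR NOT v4) — v2 is true.
  22. (v2 OR NOT v12) — v2 is true.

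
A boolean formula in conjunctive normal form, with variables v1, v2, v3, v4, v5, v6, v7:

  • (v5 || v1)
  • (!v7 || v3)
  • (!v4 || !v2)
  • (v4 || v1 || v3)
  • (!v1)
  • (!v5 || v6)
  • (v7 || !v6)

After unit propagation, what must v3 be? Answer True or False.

True

(!v1) is a unit clause: v1 = False.
(v1 || v5) with v1 = False leaves only v5, so v5 = True.
From (!v5 || v6) and v5 = True: v6 = True.
From (v7 || !v6) and v6 = True: v7 = True.
(!v7 || v3) with v7 = True leaves only v3, so v3 = True.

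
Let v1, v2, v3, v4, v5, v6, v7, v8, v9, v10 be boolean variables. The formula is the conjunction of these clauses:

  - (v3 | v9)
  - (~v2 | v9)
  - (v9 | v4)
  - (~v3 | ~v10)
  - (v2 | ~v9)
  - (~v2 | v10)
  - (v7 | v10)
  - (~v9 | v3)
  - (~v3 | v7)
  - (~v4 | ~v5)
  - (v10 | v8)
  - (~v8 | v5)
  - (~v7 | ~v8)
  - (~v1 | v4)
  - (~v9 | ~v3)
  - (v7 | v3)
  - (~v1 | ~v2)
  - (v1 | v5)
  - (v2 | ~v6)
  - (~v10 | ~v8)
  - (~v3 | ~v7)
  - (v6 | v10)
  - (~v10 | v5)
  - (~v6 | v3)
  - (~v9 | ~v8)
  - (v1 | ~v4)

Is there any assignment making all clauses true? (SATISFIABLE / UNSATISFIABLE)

UNSATISFIABLE

v3 = True:
  propagation gives v10=False, v2=False, v9=False, v4=True; an empty clause results — contradiction.
v3 = False:
  propagation gives v9=True; an empty clause results — contradiction.
Every branch closes, so no satisfying assignment exists.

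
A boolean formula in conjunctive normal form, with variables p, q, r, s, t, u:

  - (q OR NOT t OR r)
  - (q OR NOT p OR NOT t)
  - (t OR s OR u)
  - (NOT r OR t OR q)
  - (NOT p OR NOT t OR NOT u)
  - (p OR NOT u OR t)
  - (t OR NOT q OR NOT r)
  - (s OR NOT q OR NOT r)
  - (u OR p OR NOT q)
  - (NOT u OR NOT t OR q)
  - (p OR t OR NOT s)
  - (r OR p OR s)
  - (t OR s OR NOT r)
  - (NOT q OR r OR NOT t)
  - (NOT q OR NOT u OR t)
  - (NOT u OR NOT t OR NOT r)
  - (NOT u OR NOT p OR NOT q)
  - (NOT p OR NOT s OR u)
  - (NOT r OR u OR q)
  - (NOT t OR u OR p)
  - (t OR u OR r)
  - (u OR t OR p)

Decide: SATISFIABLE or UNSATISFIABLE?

Branch on p: take p = True.
The remaining clauses are satisfied by q = False, r = False, s = False, t = False, u = True.
So p = True  q = False  r = False  s = False  t = False  u = True is a satisfying assignment.

SATISFIABLE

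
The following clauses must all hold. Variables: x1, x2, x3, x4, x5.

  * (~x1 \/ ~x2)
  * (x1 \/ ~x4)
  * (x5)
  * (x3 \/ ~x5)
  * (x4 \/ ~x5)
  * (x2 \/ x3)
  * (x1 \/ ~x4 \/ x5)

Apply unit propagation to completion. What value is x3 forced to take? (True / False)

(x5) is a unit clause: x5 = True.
(x3 \/ ~x5) with x5 = True leaves only x3, so x3 = True.

True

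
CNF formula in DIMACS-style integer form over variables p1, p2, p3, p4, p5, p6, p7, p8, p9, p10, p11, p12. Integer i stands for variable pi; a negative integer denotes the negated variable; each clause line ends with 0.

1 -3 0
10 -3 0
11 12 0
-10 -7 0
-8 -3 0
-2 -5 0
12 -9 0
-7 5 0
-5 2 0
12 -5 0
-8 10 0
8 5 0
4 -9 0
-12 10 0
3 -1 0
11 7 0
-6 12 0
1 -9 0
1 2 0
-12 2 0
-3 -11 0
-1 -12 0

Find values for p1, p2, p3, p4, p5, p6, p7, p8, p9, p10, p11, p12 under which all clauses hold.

p1=F, p2=T, p3=F, p4=T, p5=F, p6=F, p7=F, p8=T, p9=F, p10=T, p11=T, p12=F

Check each clause:
  1. (!p3 || p1) — !p3 is true.
  2. (!p3 || p10) — p10 is true.
  3. (p11 || p12) — p11 is true.
  4. (!p10 || !p7) — !p7 is true.
  5. (!p3 || !p8) — !p3 is true.
  6. (!p2 || !p5) — !p5 is true.
  7. (p12 || !p9) — !p9 is true.
  8. (p5 || !p7) — !p7 is true.
  9. (p2 || !p5) — p2 is true.
  10. (p12 || !p5) — !p5 is true.
  11. (p10 || !p8) — p10 is true.
  12. (p8 || p5) — p8 is true.
  13. (!p9 || p4) — p4 is true.
  14. (!p12 || p10) — p10 is true.
  15. (!p1 || p3) — !p1 is true.
  16. (p7 || p11) — p11 is true.
  17. (p12 || !p6) — !p6 is true.
  18. (p1 || !p9) — !p9 is true.
  19. (p2 || p1) — p2 is true.
  20. (!p12 || p2) — p2 is true.
  21. (!p11 || !p3) — !p3 is true.
  22. (!p1 || !p12) — !p12 is true.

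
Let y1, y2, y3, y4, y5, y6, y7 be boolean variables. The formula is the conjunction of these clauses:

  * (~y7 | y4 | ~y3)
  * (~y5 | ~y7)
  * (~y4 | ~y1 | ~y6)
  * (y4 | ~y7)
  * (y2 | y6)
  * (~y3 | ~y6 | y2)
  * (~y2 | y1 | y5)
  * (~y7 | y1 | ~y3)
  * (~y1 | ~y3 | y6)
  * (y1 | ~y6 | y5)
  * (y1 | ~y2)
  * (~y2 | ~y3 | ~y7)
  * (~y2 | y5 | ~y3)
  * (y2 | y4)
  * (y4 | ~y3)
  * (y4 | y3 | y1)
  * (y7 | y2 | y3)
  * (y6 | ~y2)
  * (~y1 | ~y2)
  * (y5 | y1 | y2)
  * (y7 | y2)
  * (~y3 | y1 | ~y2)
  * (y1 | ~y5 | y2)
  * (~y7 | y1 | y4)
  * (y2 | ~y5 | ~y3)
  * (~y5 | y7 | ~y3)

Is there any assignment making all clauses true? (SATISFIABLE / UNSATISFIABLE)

UNSATISFIABLE

y2 = True:
  propagation gives y1=True; an empty clause results — contradiction.
y2 = False:
  propagation gives y6=True, y3=False, y4=True, y1=False; an empty clause results — contradiction.
Every branch closes, so no satisfying assignment exists.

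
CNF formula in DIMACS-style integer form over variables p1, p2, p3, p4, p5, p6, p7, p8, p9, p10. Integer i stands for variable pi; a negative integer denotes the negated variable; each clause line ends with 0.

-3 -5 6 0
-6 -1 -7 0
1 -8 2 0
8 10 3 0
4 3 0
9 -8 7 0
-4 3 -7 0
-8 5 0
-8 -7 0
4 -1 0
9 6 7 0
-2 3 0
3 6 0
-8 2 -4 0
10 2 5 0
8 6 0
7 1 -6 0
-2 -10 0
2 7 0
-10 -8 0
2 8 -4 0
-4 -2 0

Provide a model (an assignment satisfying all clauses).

p1=0, p2=0, p3=1, p4=0, p5=1, p6=1, p7=1, p8=0, p9=0, p10=1

Try p1 = False.
Set p2 = False and propagate.
  then p8 is forced to False.
  then p6 is forced to True.
  then p7 is forced to True.
  then p4 is forced to False.
  then p3 is forced to True.
The remaining clauses are satisfied by p5 = True, p9 = False, p10 = True.
Every clause has at least one true literal under this assignment.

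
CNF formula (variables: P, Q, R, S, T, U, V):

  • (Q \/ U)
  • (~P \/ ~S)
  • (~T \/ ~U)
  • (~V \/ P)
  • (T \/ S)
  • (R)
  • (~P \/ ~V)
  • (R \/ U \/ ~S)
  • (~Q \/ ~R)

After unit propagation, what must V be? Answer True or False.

False

(R) stands alone — R = True.
From (~Q \/ ~R) and R = True: Q = False.
In (U \/ Q), Q is now false; U must hold, so U = True.
(~T \/ ~U) with U = True leaves only ~T, so T = False.
In (S \/ T), T is now false; S must hold, so S = True.
From (~P \/ ~S) and S = True: P = False.
In (P \/ ~V), P is now false; ~V must hold, so V = False.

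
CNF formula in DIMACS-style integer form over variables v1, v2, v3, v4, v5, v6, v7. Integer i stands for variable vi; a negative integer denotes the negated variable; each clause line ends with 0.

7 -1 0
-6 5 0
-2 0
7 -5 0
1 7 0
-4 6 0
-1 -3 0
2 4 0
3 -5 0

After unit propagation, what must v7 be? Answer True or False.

Unit clause (~v2) sets v2 = False.
(v4 | v2) with v2 = False leaves only v4, so v4 = True.
(v6 | ~v4) with v4 = True leaves only v6, so v6 = True.
From (~v6 | v5) and v6 = True: v5 = True.
From (v7 | ~v5) and v5 = True: v7 = True.

True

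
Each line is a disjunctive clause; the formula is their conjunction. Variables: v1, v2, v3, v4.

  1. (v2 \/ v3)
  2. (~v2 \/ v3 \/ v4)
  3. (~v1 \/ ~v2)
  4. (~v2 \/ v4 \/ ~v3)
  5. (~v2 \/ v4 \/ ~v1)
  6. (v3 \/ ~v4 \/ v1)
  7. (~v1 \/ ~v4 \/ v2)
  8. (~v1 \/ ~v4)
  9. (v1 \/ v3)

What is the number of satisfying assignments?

4

The models are:
  v1=0 v2=0 v3=1 v4=0
  v1=0 v2=0 v3=1 v4=1
  v1=0 v2=1 v3=1 v4=1
  v1=1 v2=0 v3=1 v4=0
Count: 4.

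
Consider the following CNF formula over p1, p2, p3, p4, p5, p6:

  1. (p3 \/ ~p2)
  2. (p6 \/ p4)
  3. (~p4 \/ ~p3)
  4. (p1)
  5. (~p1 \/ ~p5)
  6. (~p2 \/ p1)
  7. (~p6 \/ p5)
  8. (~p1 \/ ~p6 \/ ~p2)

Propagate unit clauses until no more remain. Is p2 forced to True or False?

False

Unit clause (p1) sets p1 = True.
In (~p1 \/ ~p5), ~p1 is now false; ~p5 must hold, so p5 = False.
In (~p6 \/ p5), p5 is now false; ~p6 must hold, so p6 = False.
In (p4 \/ p6), p6 is now false; p4 must hold, so p4 = True.
In (~p3 \/ ~p4), ~p4 is now false; ~p3 must hold, so p3 = False.
(p3 \/ ~p2): since p3 = False, the clause reduces to (~p2). p2 = False.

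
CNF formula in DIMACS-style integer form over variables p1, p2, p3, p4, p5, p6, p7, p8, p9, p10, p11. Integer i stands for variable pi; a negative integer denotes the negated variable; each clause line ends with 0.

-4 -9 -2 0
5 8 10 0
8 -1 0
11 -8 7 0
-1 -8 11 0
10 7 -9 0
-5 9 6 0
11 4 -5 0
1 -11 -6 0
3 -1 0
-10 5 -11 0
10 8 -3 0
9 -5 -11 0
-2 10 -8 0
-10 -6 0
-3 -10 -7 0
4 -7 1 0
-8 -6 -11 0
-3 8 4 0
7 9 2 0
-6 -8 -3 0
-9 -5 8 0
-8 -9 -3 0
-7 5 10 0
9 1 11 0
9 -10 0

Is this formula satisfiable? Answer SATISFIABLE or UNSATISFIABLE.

Set p1 = False and propagate.
Branch on p2: take p2 = True.
The remaining clauses are satisfied by p3 = False, p4 = False, p5 = False, p6 = False, p7 = False, p8 = False, p9 = True, p10 = True, p11 = False.
So p1=F  p2=T  p3=F  p4=F  p5=F  p6=F  p7=F  p8=F  p9=T  p10=T  p11=F is a satisfying assignment.

SATISFIABLE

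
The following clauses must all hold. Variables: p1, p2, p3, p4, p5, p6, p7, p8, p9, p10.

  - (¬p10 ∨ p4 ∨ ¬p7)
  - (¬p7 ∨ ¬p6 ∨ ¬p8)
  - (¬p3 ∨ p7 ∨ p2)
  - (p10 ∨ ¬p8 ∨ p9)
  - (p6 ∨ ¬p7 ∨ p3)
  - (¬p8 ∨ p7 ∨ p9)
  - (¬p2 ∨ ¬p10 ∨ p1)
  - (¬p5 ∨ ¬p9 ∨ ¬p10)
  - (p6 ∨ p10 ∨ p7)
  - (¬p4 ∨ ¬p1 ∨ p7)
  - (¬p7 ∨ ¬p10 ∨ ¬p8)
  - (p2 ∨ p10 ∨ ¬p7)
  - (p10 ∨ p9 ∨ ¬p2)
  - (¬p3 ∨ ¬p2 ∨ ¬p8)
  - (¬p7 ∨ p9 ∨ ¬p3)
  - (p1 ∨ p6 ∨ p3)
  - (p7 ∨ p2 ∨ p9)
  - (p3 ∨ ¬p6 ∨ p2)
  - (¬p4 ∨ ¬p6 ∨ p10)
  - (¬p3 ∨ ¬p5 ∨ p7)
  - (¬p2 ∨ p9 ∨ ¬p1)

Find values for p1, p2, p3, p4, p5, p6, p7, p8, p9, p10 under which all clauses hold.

p5 occurs only negated in the remaining clauses — set p5 = False.
p8 occurs only negated in the remaining clauses — set p8 = False.
Set p1 = True and propagate.
Set p2 = True and propagate.
  then p9 is forced to True.
Branch on p3: take p3 = False.
The remaining clauses are satisfied by p4 = False, p6 = True, p7 = False, p10 = False.

p1 = T, p2 = T, p3 = F, p4 = F, p5 = F, p6 = T, p7 = F, p8 = F, p9 = T, p10 = F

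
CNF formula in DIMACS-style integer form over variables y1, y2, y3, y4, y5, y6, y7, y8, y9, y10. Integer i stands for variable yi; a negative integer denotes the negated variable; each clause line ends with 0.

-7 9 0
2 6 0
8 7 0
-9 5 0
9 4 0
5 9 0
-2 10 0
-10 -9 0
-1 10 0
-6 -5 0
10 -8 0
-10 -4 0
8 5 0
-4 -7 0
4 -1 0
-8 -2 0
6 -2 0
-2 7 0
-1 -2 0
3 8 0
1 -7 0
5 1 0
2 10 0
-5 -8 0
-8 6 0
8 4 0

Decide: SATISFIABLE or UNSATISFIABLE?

UNSATISFIABLE

y8 = True:
  propagation gives y10=True, y9=False, y7=False, y4=True; an empty clause results — contradiction.
y8 = False:
  propagation gives y7=True, y9=True, y5=True, y10=False; an empty clause results — contradiction.
Every branch closes, so no satisfying assignment exists.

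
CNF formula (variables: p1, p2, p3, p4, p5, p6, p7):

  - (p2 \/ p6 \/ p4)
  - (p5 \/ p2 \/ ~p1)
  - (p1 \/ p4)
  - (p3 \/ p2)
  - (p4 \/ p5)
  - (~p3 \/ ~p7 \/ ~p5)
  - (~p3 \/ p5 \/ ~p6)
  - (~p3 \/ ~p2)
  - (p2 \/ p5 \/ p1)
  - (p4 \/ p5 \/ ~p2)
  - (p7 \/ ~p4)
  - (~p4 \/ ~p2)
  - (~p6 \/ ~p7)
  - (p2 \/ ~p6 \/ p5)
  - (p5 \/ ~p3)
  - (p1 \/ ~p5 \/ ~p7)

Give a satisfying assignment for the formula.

p1=True, p2=True, p3=False, p4=False, p5=True, p6=False, p7=True

Try p1 = True.
Set p2 = True and propagate.
  then p3 is forced to False.
  then p4 is forced to False.
  then p5 is forced to True.
The remaining clauses are satisfied by p6 = False, p7 = True.
Every clause has at least one true literal under this assignment.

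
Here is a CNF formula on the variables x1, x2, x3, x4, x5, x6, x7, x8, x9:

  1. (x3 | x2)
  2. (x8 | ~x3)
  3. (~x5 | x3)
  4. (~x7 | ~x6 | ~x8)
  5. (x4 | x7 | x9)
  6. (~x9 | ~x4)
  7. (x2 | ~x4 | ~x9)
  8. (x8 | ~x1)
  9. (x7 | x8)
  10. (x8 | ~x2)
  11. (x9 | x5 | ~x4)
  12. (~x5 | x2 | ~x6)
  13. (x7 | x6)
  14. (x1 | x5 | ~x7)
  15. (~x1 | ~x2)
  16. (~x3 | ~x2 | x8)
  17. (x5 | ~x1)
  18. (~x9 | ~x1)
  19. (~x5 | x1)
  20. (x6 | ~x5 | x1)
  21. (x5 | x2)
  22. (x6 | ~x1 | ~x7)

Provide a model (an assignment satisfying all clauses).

x1=F  x2=T  x3=T  x4=F  x5=F  x6=T  x7=F  x8=T  x9=T

Check each clause:
  1. (x2 | x3) — x2 is true.
  2. (~x3 | x8) — x8 is true.
  3. (~x5 | x3) — x3 is true.
  4. (~x6 | ~x8 | ~x7) — ~x7 is true.
  5. (x4 | x7 | x9) — x9 is true.
  6. (~x4 | ~x9) — ~x4 is true.
  7. (x2 | ~x4 | ~x9) — x2 is true.
  8. (x8 | ~x1) — x8 is true.
  9. (x7 | x8) — x8 is true.
  10. (x8 | ~x2) — x8 is true.
  11. (~x4 | x5 | x9) — x9 is true.
  12. (~x5 | x2 | ~x6) — x2 is true.
  13. (x7 | x6) — x6 is true.
  14. (x1 | x5 | ~x7) — ~x7 is true.
  15. (~x2 | ~x1) — ~x1 is true.
  16. (x8 | ~x3 | ~x2) — x8 is true.
  17. (x5 | ~x1) — ~x1 is true.
  18. (~x1 | ~x9) — ~x1 is true.
  19. (x1 | ~x5) — ~x5 is true.
  20. (x6 | ~x5 | x1) — ~x5 is true.
  21. (x2 | x5) — x2 is true.
  22. (x6 | ~x7 | ~x1) — ~x7 is true.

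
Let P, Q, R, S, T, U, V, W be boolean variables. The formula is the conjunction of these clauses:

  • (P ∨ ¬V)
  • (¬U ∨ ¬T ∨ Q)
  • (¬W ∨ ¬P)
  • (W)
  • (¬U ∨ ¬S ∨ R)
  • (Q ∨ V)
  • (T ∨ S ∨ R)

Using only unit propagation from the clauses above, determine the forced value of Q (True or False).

True

(W) stands alone — W = True.
From (¬W ∨ ¬P) and W = True: P = False.
From (¬V ∨ P) and P = False: V = False.
(Q ∨ V): since V = False, the clause reduces to (Q). Q = True.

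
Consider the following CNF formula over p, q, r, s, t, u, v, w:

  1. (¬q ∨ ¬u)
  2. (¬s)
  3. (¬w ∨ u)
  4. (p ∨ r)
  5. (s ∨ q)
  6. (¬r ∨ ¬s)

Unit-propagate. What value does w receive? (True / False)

(¬s) is a unit clause: s = False.
In (s ∨ q), s is now false; q must hold, so q = True.
(¬q ∨ ¬u): since q = True, the clause reduces to (¬u). u = False.
(u ∨ ¬w): since u = False, the clause reduces to (¬w). w = False.

False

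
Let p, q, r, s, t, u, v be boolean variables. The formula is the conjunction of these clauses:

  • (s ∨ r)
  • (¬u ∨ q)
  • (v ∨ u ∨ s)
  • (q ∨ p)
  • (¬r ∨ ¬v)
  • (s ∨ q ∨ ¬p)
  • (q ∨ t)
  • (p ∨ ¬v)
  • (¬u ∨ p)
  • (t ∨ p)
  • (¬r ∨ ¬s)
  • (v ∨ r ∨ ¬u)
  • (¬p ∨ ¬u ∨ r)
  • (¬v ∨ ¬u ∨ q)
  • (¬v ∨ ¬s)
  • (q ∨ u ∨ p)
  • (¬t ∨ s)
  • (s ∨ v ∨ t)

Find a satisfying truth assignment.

p=T  q=T  r=F  s=T  t=T  u=F  v=F

q occurs only positively in the remaining clauses — set q = True.
Try p = True.
Try r = False.
  then s is forced to True.
  then u is forced to False.
  then v is forced to False.
t is now unconstrained; take t = True.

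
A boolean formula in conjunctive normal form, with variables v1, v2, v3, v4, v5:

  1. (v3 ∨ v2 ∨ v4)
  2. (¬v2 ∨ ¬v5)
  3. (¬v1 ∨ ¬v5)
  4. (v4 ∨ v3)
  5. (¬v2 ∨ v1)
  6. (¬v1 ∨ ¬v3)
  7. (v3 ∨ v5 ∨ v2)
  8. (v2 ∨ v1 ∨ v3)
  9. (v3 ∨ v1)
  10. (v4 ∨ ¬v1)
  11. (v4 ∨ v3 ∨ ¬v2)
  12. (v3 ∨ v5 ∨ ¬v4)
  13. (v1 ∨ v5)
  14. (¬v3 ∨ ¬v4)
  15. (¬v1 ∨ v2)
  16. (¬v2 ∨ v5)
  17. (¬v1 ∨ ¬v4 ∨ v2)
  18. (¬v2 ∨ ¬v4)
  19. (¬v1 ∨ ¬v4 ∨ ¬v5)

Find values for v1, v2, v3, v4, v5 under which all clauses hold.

v1=0, v2=0, v3=1, v4=0, v5=1

Check each clause:
  1. (v4 ∨ v2 ∨ v3) — v3 is true.
  2. (¬v5 ∨ ¬v2) — ¬v2 is true.
  3. (¬v1 ∨ ¬v5) — ¬v1 is true.
  4. (v4 ∨ v3) — v3 is true.
  5. (v1 ∨ ¬v2) — ¬v2 is true.
  6. (¬v3 ∨ ¬v1) — ¬v1 is true.
  7. (v5 ∨ v3 ∨ v2) — v3 is true.
  8. (v2 ∨ v1 ∨ v3) — v3 is true.
  9. (v3 ∨ v1) — v3 is true.
  10. (v4 ∨ ¬v1) — ¬v1 is true.
  11. (v4 ∨ ¬v2 ∨ v3) — v3 is true.
  12. (v5 ∨ v3 ∨ ¬v4) — v3 is true.
  13. (v5 ∨ v1) — v5 is true.
  14. (¬v3 ∨ ¬v4) — ¬v4 is true.
  15. (v2 ∨ ¬v1) — ¬v1 is true.
  16. (v5 ∨ ¬v2) — v5 is true.
  17. (¬v1 ∨ v2 ∨ ¬v4) — ¬v4 is true.
  18. (¬v2 ∨ ¬v4) — ¬v4 is true.
  19. (¬v5 ∨ ¬v1 ∨ ¬v4) — ¬v4 is true.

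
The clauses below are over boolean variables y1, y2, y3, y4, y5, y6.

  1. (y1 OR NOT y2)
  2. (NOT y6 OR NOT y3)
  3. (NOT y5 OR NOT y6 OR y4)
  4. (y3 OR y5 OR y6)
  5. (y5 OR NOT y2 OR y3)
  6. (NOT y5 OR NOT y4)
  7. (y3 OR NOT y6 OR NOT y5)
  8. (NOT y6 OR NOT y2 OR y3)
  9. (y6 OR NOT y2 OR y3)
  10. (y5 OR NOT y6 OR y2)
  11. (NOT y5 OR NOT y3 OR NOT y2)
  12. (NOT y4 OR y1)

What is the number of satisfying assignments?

Split on y3, then y5.
  y3=1, y5=1: remaining (y1,y2,y4,y6) ∈ {(0,0,0,0); (1,0,0,0)} — 2.
  y3=1, y5=0: 5 of the 16 assignments to (y1,y2,y4,y6) work.
  y3=0, y5=1: remaining (y1,y2,y4,y6) ∈ {(0,0,0,0); (1,0,0,0)} — 2.
  y3=0, y5=0: a clause becomes empty — 0.
Total: 2 + 5 + 2 + 0 = 9.

9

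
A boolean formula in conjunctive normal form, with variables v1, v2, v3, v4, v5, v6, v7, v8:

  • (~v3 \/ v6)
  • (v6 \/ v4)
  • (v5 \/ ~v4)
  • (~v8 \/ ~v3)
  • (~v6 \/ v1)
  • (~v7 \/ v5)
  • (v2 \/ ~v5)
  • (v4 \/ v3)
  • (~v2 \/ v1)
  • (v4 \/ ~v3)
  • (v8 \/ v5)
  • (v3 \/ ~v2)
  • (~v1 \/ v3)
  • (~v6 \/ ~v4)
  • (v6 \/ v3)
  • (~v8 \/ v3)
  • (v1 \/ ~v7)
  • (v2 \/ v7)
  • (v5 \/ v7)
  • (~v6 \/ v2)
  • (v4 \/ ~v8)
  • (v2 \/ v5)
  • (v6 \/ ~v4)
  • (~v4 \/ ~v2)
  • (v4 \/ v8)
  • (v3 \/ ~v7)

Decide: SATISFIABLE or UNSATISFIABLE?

UNSATISFIABLE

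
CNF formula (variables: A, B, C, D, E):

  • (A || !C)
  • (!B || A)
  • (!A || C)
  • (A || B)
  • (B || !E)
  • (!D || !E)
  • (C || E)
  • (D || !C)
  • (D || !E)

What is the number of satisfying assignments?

2

Satisfying assignments:
  A=1 B=0 C=1 D=1 E=0
  A=1 B=1 C=1 D=1 E=0
That's 2 in total.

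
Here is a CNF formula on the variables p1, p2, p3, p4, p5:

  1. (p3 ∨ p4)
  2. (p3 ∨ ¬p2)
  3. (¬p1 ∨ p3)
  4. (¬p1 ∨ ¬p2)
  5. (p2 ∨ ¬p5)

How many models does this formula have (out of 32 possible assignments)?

9

Case analysis on p2 and p3:
  p2=1, p3=1: remaining (p1,p4,p5) ∈ {(0,0,0); (0,0,1); (0,1,0); (0,1,1)} — 4.
  p2=1, p3=0: a clause becomes empty — 0.
  p2=0, p3=1: remaining (p1,p4,p5) ∈ {(0,0,0); (0,1,0); (1,0,0); (1,1,0)} — 4.
  p2=0, p3=0: remaining (p1,p4,p5) ∈ {(0,1,0)} — 1.
Total: 4 + 0 + 4 + 1 = 9.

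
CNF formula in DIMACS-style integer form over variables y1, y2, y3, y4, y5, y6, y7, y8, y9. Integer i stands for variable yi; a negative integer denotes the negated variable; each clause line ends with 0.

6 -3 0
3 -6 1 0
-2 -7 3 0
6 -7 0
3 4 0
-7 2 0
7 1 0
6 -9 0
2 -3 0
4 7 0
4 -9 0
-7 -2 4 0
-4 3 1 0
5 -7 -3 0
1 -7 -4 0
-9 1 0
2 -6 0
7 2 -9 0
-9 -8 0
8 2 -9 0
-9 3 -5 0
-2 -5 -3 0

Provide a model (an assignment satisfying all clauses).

y1=True, y2=False, y3=False, y4=True, y5=True, y6=False, y7=False, y8=False, y9=False

y1 occurs only positively in the remaining clauses — set y1 = True.
Pure literal: y9 appears only negated; assign y9 = False.
Try y2 = False.
  then y7 is forced to False.
  then y3 is forced to False.
  then y4 is forced to True.
  then y6 is forced to False.
y5, y8 are now unconstrained; take y5 = True, y8 = False.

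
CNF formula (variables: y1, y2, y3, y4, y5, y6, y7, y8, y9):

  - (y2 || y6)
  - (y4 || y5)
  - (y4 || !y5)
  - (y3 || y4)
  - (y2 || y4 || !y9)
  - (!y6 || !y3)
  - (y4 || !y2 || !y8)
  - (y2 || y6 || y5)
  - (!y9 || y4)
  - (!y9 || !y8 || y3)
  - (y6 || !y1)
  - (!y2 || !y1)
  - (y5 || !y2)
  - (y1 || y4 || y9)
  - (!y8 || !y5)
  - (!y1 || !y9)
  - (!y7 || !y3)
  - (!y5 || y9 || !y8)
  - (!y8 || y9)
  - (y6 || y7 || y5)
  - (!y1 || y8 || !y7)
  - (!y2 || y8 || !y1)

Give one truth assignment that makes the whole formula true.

y1 = F, y2 = T, y3 = F, y4 = T, y5 = T, y6 = F, y7 = F, y8 = F, y9 = F

y4 occurs only positively in the remaining clauses — set y4 = True.
Try y1 = False.
For the remaining variables, y2 = True, y3 = False, y5 = True, y6 = False, y7 = False, y8 = False, y9 = False works.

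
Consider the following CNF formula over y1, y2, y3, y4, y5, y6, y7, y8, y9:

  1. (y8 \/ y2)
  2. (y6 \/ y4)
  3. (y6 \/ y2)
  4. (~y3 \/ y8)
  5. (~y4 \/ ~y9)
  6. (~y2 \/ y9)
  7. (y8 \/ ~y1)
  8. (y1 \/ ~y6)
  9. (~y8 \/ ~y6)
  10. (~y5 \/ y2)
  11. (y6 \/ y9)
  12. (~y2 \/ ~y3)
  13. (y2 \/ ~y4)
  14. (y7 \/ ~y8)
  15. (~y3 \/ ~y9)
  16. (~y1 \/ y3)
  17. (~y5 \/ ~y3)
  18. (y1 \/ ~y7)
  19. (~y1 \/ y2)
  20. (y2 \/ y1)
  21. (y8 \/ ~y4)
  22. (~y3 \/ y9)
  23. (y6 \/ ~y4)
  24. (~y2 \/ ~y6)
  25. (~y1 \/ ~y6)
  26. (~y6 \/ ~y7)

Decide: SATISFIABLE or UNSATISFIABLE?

y2 = True:
  propagation gives y9=True, y4=False, y6=True; an empty clause results — contradiction.
y2 = False:
  propagation gives y8=True, y6=True; an empty clause results — contradiction.
Every branch closes, so no satisfying assignment exists.

UNSATISFIABLE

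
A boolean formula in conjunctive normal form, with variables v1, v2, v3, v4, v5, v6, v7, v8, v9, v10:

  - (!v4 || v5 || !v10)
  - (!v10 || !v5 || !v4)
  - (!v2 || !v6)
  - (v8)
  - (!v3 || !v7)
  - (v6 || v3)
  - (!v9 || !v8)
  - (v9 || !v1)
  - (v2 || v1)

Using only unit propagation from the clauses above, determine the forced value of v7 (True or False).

False

Unit clause (v8) sets v8 = True.
(!v8 || !v9) with v8 = True leaves only !v9, so v9 = False.
(v9 || !v1): since v9 = False, the clause reduces to (!v1). v1 = False.
(v2 || v1): since v1 = False, the clause reduces to (v2). v2 = True.
(!v6 || !v2): since v2 = True, the clause reduces to (!v6). v6 = False.
From (v3 || v6) and v6 = False: v3 = True.
(!v3 || !v7): since v3 = True, the clause reduces to (!v7). v7 = False.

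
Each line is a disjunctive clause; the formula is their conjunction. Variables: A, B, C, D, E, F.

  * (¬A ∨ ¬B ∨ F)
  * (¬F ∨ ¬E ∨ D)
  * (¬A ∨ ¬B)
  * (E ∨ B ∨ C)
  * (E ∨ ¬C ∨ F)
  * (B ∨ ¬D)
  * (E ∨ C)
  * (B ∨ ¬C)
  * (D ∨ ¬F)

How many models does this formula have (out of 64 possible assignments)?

9

Split on B, then C.
  B=1, C=1: remaining (A,D,E,F) ∈ {(0,0,1,0); (0,1,0,1); (0,1,1,0); (0,1,1,1)} — 4.
  B=1, C=0: remaining (A,D,E,F) ∈ {(0,0,1,0); (0,1,1,0); (0,1,1,1)} — 3.
  B=0, C=1: a clause becomes empty — 0.
  B=0, C=0: remaining (A,D,E,F) ∈ {(0,0,1,0); (1,0,1,0)} — 2.
Total: 4 + 3 + 0 + 2 = 9.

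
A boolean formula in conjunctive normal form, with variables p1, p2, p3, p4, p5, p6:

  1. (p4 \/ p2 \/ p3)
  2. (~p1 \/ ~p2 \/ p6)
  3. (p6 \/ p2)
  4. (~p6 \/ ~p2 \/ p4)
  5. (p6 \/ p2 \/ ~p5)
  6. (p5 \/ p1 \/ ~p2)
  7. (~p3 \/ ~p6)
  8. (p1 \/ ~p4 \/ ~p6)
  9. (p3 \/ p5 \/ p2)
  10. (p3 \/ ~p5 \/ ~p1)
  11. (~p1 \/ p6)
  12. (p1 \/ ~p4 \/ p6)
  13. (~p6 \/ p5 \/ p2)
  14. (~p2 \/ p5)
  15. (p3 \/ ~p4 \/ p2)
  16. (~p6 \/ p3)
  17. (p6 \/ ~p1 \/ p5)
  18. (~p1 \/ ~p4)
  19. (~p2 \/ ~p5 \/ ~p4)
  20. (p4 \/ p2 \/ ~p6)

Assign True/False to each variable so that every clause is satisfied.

Branch on p1: take p1 = False.
Set p2 = True and propagate.
  then p5 is forced to True.
  then p4 is forced to False.
  then p6 is forced to False.
p3 is now unconstrained; take p3 = True.

p1=F, p2=T, p3=T, p4=F, p5=T, p6=F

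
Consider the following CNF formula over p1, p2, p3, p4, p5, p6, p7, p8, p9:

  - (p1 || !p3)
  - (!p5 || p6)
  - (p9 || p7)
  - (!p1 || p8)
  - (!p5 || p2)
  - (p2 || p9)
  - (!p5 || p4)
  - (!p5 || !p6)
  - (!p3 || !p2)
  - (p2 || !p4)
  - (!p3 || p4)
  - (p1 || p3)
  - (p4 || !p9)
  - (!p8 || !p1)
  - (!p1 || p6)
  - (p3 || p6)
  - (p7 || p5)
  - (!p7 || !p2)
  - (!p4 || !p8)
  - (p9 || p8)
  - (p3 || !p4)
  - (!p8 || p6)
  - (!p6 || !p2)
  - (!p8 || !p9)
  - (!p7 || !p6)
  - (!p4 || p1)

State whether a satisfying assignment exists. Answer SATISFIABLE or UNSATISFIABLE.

UNSATISFIABLE

p4 = True:
  propagation gives p2=True, p3=False; an empty clause results — contradiction.
p4 = False:
  propagation gives p5=False, p3=False, p1=True, p8=True; an empty clause results — contradiction.
Every branch closes, so no satisfying assignment exists.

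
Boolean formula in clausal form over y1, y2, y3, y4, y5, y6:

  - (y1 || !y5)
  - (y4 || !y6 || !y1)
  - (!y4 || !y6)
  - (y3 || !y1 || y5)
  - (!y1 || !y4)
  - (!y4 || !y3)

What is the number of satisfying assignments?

16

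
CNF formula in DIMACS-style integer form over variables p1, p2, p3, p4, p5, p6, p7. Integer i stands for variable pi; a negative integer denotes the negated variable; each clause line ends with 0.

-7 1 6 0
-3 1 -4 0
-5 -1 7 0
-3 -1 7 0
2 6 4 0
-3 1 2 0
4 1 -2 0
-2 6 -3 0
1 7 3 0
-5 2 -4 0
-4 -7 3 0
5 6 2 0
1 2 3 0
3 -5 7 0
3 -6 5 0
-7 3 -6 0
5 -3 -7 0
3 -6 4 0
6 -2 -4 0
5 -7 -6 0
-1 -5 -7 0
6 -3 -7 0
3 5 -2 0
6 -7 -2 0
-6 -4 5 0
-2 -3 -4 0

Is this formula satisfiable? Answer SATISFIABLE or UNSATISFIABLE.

UNSATISFIABLE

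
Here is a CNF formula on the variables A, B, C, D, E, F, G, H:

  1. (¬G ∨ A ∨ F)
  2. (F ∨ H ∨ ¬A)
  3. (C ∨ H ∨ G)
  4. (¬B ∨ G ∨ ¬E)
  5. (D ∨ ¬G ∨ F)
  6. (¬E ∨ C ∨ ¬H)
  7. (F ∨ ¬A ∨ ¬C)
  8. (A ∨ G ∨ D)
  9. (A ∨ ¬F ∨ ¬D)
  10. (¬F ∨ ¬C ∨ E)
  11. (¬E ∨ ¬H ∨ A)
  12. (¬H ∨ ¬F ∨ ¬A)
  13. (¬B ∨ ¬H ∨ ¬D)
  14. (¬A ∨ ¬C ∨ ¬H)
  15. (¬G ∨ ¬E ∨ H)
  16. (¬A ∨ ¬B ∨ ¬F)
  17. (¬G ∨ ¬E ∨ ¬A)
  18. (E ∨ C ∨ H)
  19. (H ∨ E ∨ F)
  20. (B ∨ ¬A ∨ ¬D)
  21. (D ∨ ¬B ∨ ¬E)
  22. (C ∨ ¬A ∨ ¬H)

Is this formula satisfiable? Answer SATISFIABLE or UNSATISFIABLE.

SATISFIABLE

Try A = False.
Try B = False.
For the remaining variables, C = False, D = False, E = False, F = True, G = True, H = True works.
So A=False, B=False, C=False, D=False, E=False, F=True, G=True, H=True is a satisfying assignment.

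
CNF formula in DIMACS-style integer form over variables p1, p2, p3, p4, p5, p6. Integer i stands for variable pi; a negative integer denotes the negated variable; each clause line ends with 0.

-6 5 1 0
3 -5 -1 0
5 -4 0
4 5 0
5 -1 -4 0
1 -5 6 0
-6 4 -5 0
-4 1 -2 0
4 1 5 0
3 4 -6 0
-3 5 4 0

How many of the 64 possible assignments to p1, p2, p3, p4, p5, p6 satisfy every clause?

8

Case analysis on p5 and p4:
  p5=1, p4=1: 6 of the 16 assignments to (p1,p2,p3,p6) work.
  p5=1, p4=0: remaining (p1,p2,p3,p6) ∈ {(1,0,1,0); (1,1,1,0)} — 2.
  p5=0, p4=1: a clause becomes empty — 0.
  p5=0, p4=0: a clause becomes empty — 0.
Total: 6 + 2 + 0 + 0 = 8.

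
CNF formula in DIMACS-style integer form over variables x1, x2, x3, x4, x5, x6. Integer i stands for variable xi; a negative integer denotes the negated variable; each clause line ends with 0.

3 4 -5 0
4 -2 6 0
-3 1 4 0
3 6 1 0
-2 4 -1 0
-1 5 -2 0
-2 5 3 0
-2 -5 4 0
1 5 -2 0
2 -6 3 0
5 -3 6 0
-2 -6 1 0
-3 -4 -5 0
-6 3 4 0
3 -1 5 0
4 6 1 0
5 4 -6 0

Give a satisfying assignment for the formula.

x1=True, x2=True, x3=False, x4=True, x5=True, x6=True

Set x1 = True and propagate.
For the remaining variables, x2 = True, x3 = False, x4 = True, x5 = True, x6 = True works.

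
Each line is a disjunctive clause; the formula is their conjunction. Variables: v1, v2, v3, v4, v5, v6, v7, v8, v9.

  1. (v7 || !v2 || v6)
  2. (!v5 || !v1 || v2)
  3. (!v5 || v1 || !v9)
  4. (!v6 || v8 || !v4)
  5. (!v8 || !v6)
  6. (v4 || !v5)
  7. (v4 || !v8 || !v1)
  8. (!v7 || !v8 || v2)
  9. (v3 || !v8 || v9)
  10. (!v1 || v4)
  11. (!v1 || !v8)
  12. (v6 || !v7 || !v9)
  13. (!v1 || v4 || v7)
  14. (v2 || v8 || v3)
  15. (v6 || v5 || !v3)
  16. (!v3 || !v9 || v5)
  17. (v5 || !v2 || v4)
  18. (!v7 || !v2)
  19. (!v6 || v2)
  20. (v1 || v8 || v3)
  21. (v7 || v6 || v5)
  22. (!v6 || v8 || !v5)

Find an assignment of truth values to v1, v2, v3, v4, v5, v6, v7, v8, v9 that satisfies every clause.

Try v1 = False.
Try v2 = False.
  then v6 is forced to False.
The remaining clauses are satisfied by v3 = True, v4 = True, v5 = True, v7 = True, v8 = False, v9 = False.

v1 = F, v2 = F, v3 = T, v4 = T, v5 = T, v6 = F, v7 = T, v8 = F, v9 = F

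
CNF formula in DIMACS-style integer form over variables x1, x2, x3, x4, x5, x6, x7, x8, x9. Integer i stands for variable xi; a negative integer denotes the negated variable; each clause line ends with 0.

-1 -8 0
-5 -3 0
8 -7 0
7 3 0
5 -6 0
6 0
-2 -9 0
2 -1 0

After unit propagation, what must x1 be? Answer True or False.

False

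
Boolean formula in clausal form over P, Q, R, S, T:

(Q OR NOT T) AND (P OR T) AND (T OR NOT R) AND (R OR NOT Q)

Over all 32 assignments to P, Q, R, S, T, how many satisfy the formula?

Satisfying assignments:
  P=F Q=T R=T S=F T=T
  P=F Q=T R=T S=T T=T
  P=T Q=F R=F S=F T=F
  P=T Q=F R=F S=T T=F
  P=T Q=T R=T S=F T=T
  P=T Q=T R=T S=T T=T
That's 6 in total.

6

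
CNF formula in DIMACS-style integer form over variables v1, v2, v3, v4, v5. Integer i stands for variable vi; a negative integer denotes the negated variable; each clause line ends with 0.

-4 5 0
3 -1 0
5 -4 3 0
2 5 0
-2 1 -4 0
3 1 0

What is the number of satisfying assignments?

Case analysis on v1 and v3:
  v1=1, v3=1: 5 of the 8 assignments to (v2,v4,v5) work.
  v1=1, v3=0: a clause becomes empty — 0.
  v1=0, v3=1: remaining (v2,v4,v5) ∈ {(0,0,1); (0,1,1); (1,0,0); (1,0,1)} — 4.
  v1=0, v3=0: a clause becomes empty — 0.
Total: 5 + 0 + 4 + 0 = 9.

9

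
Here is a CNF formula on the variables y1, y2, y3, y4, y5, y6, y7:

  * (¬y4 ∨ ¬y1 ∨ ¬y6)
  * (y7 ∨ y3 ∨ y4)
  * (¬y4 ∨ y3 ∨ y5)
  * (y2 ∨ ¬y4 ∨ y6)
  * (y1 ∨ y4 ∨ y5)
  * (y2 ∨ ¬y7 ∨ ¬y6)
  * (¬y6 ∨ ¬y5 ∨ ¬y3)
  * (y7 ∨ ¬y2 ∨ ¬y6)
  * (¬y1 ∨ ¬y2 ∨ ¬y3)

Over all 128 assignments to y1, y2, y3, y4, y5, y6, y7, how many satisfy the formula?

30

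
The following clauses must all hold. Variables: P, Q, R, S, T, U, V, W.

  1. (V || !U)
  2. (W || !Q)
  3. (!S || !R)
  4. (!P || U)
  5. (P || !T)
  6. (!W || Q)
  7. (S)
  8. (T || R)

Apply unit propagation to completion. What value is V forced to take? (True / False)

(S) stands alone — S = True.
(!R || !S) with S = True leaves only !R, so R = False.
(R || T) with R = False leaves only T, so T = True.
In (P || !T), !T is now false; P must hold, so P = True.
From (U || !P) and P = True: U = True.
(!U || V): since U = True, the clause reduces to (V). V = True.

True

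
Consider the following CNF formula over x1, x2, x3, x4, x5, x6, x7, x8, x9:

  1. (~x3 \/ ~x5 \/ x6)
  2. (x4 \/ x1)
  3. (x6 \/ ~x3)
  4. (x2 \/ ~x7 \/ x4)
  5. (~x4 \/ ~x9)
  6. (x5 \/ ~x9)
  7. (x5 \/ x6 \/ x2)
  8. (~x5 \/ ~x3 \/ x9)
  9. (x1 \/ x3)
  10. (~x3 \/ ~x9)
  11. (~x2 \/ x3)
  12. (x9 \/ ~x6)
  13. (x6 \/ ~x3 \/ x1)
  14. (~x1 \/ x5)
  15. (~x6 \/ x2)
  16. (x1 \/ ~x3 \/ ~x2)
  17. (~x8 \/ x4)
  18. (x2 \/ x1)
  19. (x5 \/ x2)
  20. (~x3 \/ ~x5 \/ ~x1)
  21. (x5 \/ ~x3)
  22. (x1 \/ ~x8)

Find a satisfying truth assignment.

x1=1, x2=0, x3=0, x4=0, x5=1, x6=0, x7=0, x8=0, x9=1

Pure literal: x7 appears only negated; assign x7 = False.
x8 occurs only negated in the remaining clauses — set x8 = False.
Try x1 = True.
  then x5 is forced to True.
  then x3 is forced to False.
  then x2 is forced to False.
  then x6 is forced to False.
For the remaining variables, x4 = False, x9 = True works.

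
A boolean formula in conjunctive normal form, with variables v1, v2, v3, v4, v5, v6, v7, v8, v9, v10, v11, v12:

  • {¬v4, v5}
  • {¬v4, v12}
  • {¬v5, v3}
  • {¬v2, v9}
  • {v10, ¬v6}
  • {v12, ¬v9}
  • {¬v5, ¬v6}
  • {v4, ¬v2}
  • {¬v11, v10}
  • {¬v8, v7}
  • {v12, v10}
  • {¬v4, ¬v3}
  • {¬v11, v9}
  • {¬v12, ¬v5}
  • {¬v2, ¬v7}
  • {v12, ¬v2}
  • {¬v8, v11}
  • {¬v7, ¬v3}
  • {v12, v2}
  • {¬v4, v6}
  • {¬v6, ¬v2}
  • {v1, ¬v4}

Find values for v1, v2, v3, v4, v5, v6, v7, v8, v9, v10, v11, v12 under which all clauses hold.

v1 = 1  v2 = 0  v3 = 0  v4 = 0  v5 = 0  v6 = 0  v7 = 1  v8 = 0  v9 = 0  v10 = 1  v11 = 0  v12 = 1

Pure literal: v1 appears only positively; assign v1 = True.
v8 occurs only negated in the remaining clauses — set v8 = False.
Try v2 = False.
  then v12 is forced to True.
  then v5 is forced to False.
  then v4 is forced to False.
Try v3 = False.
For the remaining variables, v6 = False, v7 = True, v9 = False, v10 = True, v11 = False works.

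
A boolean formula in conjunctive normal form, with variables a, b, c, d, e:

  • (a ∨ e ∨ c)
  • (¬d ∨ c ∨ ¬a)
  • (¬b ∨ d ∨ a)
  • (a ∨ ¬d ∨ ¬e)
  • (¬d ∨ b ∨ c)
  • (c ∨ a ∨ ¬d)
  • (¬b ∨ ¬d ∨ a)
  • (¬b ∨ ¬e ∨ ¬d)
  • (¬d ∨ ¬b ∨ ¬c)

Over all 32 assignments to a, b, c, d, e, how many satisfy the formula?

14

Case analysis on d and a:
  d=1, a=1: remaining (b,c,e) ∈ {(0,1,0); (0,1,1)} — 2.
  d=1, a=0: remaining (b,c,e) ∈ {(0,1,0)} — 1.
  d=0, a=1: b, c, e free → 2^3 = 8.
  d=0, a=0: remaining (b,c,e) ∈ {(0,0,1); (0,1,0); (0,1,1)} — 3.
Total: 2 + 1 + 8 + 3 = 14.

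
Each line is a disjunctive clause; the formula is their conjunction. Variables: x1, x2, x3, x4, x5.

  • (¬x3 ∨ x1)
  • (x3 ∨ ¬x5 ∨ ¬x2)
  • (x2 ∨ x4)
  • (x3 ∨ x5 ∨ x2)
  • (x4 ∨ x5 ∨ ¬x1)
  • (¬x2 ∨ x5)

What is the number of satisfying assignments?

Satisfying assignments:
  x1=F x2=F x3=F x4=T x5=T
  x1=T x2=F x3=F x4=T x5=T
  x1=T x2=F x3=T x4=T x5=F
  x1=T x2=F x3=T x4=T x5=T
  x1=T x2=T x3=T x4=F x5=T
  x1=T x2=T x3=T x4=T x5=T
That's 6 in total.

6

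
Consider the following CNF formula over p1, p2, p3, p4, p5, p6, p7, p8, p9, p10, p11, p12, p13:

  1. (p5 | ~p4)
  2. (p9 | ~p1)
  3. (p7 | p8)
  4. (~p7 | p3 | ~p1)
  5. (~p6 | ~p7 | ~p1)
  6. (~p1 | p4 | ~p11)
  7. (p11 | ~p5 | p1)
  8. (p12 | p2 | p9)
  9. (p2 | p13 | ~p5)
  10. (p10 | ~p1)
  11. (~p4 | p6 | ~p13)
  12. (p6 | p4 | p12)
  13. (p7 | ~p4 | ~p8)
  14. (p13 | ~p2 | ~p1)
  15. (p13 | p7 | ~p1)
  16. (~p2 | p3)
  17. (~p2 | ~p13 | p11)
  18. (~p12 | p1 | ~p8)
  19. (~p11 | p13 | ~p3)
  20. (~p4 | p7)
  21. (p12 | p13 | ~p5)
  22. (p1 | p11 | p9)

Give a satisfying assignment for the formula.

p1=F  p2=T  p3=T  p4=T  p5=T  p6=T  p7=T  p8=F  p9=F  p10=F  p11=T  p12=T  p13=T

Branch on p1: take p1 = False.
Branch on p2: take p2 = True.
  then p3 is forced to True.
Set p4 = True and propagate.
  then p5 is forced to True.
  then p11 is forced to True.
  then p13 is forced to True.
  then p6 is forced to True.
  then p7 is forced to True.
The remaining clauses are satisfied by p8 = False, p9 = False, p10 = False, p12 = True.
Check each clause:
  1. (p5 | ~p4) — p5 is true.
  2. (p9 | ~p1) — ~p1 is true.
  3. (p8 | p7) — p7 is true.
  4. (~p1 | ~p7 | p3) — p3 is true.
  5. (~p7 | ~p6 | ~p1) — ~p1 is true.
  6. (~p11 | p4 | ~p1) — p4 is true.
  7. (p1 | p11 | ~p5) — p11 is true.
  8. (p2 | p12 | p9) — p2 is true.
  9. (p13 | ~p5 | p2) — p2 is true.
  10. (~p1 | p10) — ~p1 is true.
  11. (~p4 | p6 | ~p13) — p6 is true.
  12. (p4 | p6 | p12) — p4 is true.
  13. (~p4 | ~p8 | p7) — ~p8 is true.
  14. (~p1 | p13 | ~p2) — p13 is true.
  15. (p13 | ~p1 | p7) — p13 is true.
  16. (p3 | ~p2) — p3 is true.
  17. (~p2 | p11 | ~p13) — p11 is true.
  18. (~p8 | ~p12 | p1) — ~p8 is true.
  19. (~p3 | ~p11 | p13) — p13 is true.
  20. (~p4 | p7) — p7 is true.
  21. (~p5 | p13 | p12) — p12 is true.
  22. (p9 | p11 | p1) — p11 is true.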